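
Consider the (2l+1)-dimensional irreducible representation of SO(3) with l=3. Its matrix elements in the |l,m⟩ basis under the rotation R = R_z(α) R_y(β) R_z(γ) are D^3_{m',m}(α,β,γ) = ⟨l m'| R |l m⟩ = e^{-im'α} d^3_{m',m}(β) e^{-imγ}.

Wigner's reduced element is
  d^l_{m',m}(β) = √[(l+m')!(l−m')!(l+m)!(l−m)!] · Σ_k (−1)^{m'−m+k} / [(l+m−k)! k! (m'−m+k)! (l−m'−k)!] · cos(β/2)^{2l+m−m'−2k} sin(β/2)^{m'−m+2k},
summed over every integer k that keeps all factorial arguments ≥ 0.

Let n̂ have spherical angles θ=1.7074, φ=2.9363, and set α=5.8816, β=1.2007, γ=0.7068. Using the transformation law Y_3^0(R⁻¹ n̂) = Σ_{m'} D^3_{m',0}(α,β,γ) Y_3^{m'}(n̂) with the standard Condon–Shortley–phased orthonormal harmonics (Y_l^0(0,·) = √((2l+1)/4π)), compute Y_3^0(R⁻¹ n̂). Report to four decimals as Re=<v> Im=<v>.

Re=-0.5565 Im=0.0000

Need the full column D^3_{m',0} for m'=−3..3 at α=5.8816, β=1.2007, γ=0.7068.
cos(β/2)=0.825138, sin(β/2)=0.564931
d^3_{-3,0}: single k=3 term ⇒ +0.452983;  D = +0.162132-0.422973i
d^3_{-2,0}: k∈[2..3] ⇒ +0.810323 -0.379836 = +0.430487;  D = +0.298942-0.309762i
d^3_{-1,0}: k∈[1..3] ⇒ +0.748547 -1.052637 +0.164473 = -0.139616;  D = -0.128509+0.054573i
d^3_{0,0}: k∈[0..3] ⇒ +0.315616 -1.331496 +0.624135 -0.032507 = -0.424253;  D = -0.424253+0.000000i
d^3_{1,0}: k∈[0..2] ⇒ -0.748547 +1.052637 -0.164473 = +0.139616;  D = +0.128509+0.054573i
d^3_{2,0}: k∈[0..1] ⇒ +0.810323 -0.379836 = +0.430487;  D = +0.298942+0.309762i
d^3_{3,0}: single k=0 term ⇒ -0.452983;  D = -0.162132-0.422973i
Y_3^{m'}(θ=1.7074,φ=2.9363) and Σ D·Y over m':
  (+0.1621-0.4230i)·(-0.3311-0.2343i)  (+0.2989-0.3098i)·(-0.1252-0.0545i)  (-0.1285+0.0546i)·(+0.2844+0.0592i)  (-0.4243+0.0000i)·(+0.1477+0.0000i)  (+0.1285+0.0546i)·(-0.2844+0.0592i)  (+0.2989+0.3098i)·(-0.1252+0.0545i)  (-0.1621-0.4230i)·(+0.3311-0.2343i)
Y_3^0(R⁻¹ n̂) = -0.556511+0.000000i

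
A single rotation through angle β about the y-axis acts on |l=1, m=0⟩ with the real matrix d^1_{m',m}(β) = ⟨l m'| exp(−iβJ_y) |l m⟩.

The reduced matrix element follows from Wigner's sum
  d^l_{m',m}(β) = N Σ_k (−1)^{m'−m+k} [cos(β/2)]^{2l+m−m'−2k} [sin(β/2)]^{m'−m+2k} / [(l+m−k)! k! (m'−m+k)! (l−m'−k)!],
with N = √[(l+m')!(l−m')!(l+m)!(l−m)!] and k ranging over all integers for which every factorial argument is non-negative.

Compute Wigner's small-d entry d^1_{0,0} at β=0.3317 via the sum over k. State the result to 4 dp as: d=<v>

d=0.9455

d^1_{0,0}(β=0.3317) via Wigner's sum:
With c≡cos(β/2)=0.986278 and s≡sin(β/2)=0.165091, N=[1·1·1·1]^{1/2}=1.000000
Admissible k: 0..1 (factorial args all ≥0)
  k=0: (−1)^0·1.0000/(1)·0.9863^2·0.1651^0 = +0.972745
  k=1: (−1)^1·1.0000/(1)·0.9863^0·0.1651^2 = -0.027255
d^1_{0,0}(0.3317) = +0.972745 -0.027255 = +0.945490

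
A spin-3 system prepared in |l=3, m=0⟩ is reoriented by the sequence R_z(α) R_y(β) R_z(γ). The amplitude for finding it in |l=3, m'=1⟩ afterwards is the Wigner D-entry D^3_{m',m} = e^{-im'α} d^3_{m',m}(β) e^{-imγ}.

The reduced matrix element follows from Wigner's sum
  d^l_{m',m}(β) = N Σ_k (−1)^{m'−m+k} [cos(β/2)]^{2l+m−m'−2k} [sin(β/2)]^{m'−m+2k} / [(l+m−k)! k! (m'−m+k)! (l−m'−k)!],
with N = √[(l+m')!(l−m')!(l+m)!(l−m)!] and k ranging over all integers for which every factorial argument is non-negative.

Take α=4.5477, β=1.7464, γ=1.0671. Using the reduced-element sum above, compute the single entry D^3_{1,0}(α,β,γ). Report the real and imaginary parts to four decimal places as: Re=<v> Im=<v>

Re=-0.0592 Im=0.3564

D^3_{1,0}(4.5477,1.7464,1.0671) = e^{-i·1·4.5477}·d^3_{1,0}(1.7464)·e^{-i·0·1.0671}. Compute d first:
Half-angle: c=0.642377, s=0.766388. N=√(24·2·6·6)=41.569219
k: max(0,(0)−(1))=0 … min(3+(0),3−(1))=2
  k=0: (−1)^1·41.5692/(12)·0.6424^5·0.7664^1 = -0.290396
  k=1: (−1)^2·41.5692/(4)·0.6424^3·0.7664^3 = +1.240022
  k=2: (−1)^3·41.5692/(12)·0.6424^1·0.7664^5 = -0.588336
d^3_{1,0}(1.7464) = -0.290396 +1.240022 -0.588336 = +0.361290
Attach z-rotation phases: D = e^{-i(1)(4.5477)}·(+0.361290)·e^{-i(0)(1.0671)} = -0.059232+0.356401i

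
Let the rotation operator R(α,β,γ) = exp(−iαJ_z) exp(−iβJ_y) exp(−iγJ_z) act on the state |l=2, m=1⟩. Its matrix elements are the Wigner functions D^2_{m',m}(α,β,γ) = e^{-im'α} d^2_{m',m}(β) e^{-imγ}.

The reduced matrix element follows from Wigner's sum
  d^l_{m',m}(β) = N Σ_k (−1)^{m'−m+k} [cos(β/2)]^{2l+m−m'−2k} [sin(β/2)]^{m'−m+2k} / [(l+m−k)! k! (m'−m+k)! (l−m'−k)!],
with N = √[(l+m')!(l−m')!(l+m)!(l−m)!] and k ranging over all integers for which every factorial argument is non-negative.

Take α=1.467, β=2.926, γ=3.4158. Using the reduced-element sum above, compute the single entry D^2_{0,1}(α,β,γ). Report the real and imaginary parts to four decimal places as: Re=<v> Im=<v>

Re=0.2464 Im=-0.0693

Split into d^2_{0,1}(β=2.926) × two z-phases.
Half-angle: c=0.107588, s=0.994196. N=√(2·2·6·1)=4.898979
Admissible k: 1..2 (factorial args all ≥0)
  k=1: (−1)^0·4.8990/(2)·0.1076^3·0.9942^1 = +0.003033
  k=2: (−1)^1·4.8990/(2)·0.1076^1·0.9942^3 = -0.258973
d^2_{0,1}(2.926) = +0.003033 -0.258973 = -0.255940
D = (+1.000000+0.000000i)·(-0.255940)·(-0.962640+0.270784i) = +0.246378-0.069304i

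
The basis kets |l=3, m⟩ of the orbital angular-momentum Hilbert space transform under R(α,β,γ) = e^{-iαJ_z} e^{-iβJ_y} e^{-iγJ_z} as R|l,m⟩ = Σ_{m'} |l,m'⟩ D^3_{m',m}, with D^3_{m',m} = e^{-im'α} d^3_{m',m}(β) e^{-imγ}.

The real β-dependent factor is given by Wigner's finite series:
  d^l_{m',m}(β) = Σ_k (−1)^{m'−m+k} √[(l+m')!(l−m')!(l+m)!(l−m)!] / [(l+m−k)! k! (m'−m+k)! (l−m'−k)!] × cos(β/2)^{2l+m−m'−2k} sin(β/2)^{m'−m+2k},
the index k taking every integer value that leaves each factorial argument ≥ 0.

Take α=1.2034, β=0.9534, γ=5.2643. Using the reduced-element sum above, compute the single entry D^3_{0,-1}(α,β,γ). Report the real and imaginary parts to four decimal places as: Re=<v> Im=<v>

Re=-0.1251 Im=0.2032

D^3_{0,-1}(1.2034,0.9534,5.2643) = e^{-i·0·1.2034}·d^3_{0,-1}(0.9534)·e^{-i·-1·5.2643}. Compute d first:
c=cos(0.9534/2)=0.888514, s=sin(0.9534/2)=0.458850; N=√[6·6·2·24]=41.569219
Admissible k: 0..2 (factorial args all ≥0)
  k=0: (−1)^1·41.5692/(12)·0.8885^5·0.4588^1 = -0.880202
  k=1: (−1)^2·41.5692/(4)·0.8885^3·0.4588^3 = +0.704232
  k=2: (−1)^3·41.5692/(12)·0.8885^1·0.4588^5 = -0.062605
d^3_{0,-1}(0.9534) = -0.880202 +0.704232 -0.062605 = -0.238575
Attach z-rotation phases: D = e^{-i(0)(1.2034)}·(-0.238575)·e^{-i(-1)(5.2643)} = -0.125088+0.203152i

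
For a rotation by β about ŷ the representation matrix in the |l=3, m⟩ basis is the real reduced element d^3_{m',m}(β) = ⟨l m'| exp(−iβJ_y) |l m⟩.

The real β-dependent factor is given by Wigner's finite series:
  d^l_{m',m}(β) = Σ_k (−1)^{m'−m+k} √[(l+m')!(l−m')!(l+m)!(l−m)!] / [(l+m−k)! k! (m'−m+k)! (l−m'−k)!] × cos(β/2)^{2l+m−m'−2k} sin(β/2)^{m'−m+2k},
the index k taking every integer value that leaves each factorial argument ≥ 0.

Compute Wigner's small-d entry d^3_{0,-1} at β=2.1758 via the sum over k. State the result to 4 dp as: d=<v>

d=-0.2199

d^3_{0,-1}(β=2.1758) via Wigner's sum:
Half-angle: c=0.464346, s=0.885654. N=√(6·6·2·24)=41.569219
k∈{0,1,2} keeps every argument non-negative
  k=0: (−1)^1·41.5692/(12)·0.4643^5·0.8857^1 = -0.066231
  k=1: (−1)^2·41.5692/(4)·0.4643^3·0.8857^3 = +0.722819
  k=2: (−1)^3·41.5692/(12)·0.4643^1·0.8857^5 = -0.876501
d^3_{0,-1}(2.1758) = -0.066231 +0.722819 -0.876501 = -0.219913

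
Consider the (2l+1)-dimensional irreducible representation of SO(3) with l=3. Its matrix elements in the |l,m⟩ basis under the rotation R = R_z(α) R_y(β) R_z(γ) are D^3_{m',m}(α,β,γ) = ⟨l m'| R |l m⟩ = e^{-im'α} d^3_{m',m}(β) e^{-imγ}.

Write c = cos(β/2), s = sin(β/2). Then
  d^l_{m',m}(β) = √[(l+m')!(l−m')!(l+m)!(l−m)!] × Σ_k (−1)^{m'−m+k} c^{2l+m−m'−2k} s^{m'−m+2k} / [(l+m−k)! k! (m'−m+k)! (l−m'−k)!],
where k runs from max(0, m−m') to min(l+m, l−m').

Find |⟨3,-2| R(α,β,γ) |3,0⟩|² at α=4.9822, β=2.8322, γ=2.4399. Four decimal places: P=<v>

P=0.0146

First d^3_{-2,0}(β=2.8322), then the phase factors e^{-i(-2)α} and e^{-i(0)γ}:
With c≡cos(β/2)=0.154080 and s≡sin(β/2)=0.988058, N=[1·120·6·6]^{1/2}=65.726707
k∈{2,3} keeps every argument non-negative
  k=2: (−1)^0·65.7267/(12)·0.1541^4·0.9881^2 = +0.003014
  k=3: (−1)^1·65.7267/(12)·0.1541^2·0.9881^4 = -0.123932
d^3_{-2,0}(2.8322) = +0.003014 -0.123932 = -0.120918
|D^3_{-2,0}|² = |d^3_{-2,0}(β)|² = (-0.120918)² = 0.014621 (the z-rotation phases have unit modulus)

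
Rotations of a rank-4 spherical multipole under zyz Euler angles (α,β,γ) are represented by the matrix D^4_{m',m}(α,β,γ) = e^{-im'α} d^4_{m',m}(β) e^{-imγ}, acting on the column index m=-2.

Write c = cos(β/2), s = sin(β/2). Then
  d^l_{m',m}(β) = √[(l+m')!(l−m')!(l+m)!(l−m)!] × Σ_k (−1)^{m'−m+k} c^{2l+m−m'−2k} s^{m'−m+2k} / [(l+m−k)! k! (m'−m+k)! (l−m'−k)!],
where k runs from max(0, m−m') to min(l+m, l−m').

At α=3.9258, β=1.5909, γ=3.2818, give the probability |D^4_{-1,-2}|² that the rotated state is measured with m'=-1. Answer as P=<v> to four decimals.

First d^4_{-1,-2}(β=1.5909), then the phase factors e^{-i(-1)α} and e^{-i(-2)γ}:
Half-angle: c=0.699963, s=0.714179. N=√(6·120·2·720)=1018.233765
k: max(0,(-2)−(-1))=0 … min(4+(-2),4−(-1))=2
  k=0: (−1)^1·1018.2338/(240)·0.7000^7·0.7142^1 = -0.249443
  k=1: (−1)^2·1018.2338/(48)·0.7000^5·0.7142^3 = +1.298386
  k=2: (−1)^3·1018.2338/(72)·0.7000^3·0.7142^5 = -0.901105
d^4_{-1,-2}(1.5909) = -0.249443 +1.298386 -0.901105 = +0.147838
|D^4_{-1,-2}|² = |d^4_{-1,-2}(β)|² = (+0.147838)² = 0.021856 (the z-rotation phases have unit modulus)

P=0.0219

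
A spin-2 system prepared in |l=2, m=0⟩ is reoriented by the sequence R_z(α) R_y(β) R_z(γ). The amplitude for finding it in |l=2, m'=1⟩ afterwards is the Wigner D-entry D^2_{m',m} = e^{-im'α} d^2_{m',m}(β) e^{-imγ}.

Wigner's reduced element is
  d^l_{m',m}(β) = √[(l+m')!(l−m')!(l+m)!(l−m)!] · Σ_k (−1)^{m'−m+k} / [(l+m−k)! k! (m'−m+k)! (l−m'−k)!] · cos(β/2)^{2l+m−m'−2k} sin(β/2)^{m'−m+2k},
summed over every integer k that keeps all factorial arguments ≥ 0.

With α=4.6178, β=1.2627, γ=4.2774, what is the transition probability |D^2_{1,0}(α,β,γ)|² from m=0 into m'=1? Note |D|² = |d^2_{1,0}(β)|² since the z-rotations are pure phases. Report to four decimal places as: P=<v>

Split into d^2_{1,0}(β=1.2627) × two z-phases.
Half-angle: c=0.807231, s=0.590235. N=√(6·1·2·2)=4.898979
k: max(0,(0)−(1))=0 … min(2+(0),2−(1))=1
  k=0: (−1)^1·4.8990/(2)·0.8072^3·0.5902^1 = -0.760492
  k=1: (−1)^2·4.8990/(2)·0.8072^1·0.5902^3 = +0.406583
d^2_{1,0}(1.2627) = -0.760492 +0.406583 = -0.353910
|D^2_{1,0}|² = |d^2_{1,0}(β)|² = (-0.353910)² = 0.125252 (the z-rotation phases have unit modulus)

P=0.1253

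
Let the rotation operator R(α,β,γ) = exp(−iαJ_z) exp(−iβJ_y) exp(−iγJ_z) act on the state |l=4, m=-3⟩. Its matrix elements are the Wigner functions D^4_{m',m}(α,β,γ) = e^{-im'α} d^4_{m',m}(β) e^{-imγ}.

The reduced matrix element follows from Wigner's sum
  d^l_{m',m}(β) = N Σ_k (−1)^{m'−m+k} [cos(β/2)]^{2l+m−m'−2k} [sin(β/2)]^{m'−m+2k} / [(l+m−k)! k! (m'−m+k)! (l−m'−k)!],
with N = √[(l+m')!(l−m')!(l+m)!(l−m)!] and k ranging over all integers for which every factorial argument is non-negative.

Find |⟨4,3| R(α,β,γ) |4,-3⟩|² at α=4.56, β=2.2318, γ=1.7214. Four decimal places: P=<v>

P=0.0818

Split into d^4_{3,-3}(β=2.2318) × two z-phases.
Half-angle: c=0.439369, s=0.898307. N=√(5040·1·1·5040)=5040.000000
The bounds max(0,m−m')=0 and min(l+m,l−m')=1 give 2 terms
  k=0: (−1)^6·5040.0000/(720)·0.4394^2·0.8983^6 = +0.710076
  k=1: (−1)^7·5040.0000/(5040)·0.4394^0·0.8983^8 = -0.424030
d^4_{3,-3}(2.2318) = +0.710076 -0.424030 = +0.286046
|D^4_{3,-3}|² = |d^4_{3,-3}(β)|² = (+0.286046)² = 0.081822 (the z-rotation phases have unit modulus)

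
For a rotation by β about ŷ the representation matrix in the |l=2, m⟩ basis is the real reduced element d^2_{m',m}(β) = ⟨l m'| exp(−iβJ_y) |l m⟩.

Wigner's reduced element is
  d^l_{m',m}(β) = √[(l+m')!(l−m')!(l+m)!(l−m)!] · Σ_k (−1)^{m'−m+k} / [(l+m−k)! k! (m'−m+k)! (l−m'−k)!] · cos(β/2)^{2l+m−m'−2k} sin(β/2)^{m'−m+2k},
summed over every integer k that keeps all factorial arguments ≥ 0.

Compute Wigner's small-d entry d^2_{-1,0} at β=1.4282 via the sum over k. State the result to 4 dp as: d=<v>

d^2_{-1,0}(β=1.4282) via Wigner's sum:
With c≡cos(β/2)=0.755683 and s≡sin(β/2)=0.654938, N=[1·6·2·2]^{1/2}=4.898979
The bounds max(0,m−m')=1 and min(l+m,l−m')=2 give 2 terms
  k=1: (−1)^0·4.8990/(2)·0.7557^3·0.6549^1 = +0.692300
  k=2: (−1)^1·4.8990/(2)·0.7557^1·0.6549^3 = -0.520014
d^2_{-1,0}(1.4282) = +0.692300 -0.520014 = +0.172286

d=0.1723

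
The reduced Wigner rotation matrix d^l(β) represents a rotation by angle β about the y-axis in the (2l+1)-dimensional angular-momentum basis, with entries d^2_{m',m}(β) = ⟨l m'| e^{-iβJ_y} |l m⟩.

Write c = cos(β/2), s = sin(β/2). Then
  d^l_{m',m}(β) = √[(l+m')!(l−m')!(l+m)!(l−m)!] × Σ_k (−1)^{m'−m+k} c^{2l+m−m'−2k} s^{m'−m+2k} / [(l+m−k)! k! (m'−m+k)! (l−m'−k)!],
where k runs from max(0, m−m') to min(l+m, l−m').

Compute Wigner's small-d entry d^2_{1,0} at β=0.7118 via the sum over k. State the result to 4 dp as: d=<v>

d=-0.6058

d^2_{1,0}(β=0.7118) via Wigner's sum:
With c≡cos(β/2)=0.937333 and s≡sin(β/2)=0.348434, N=[6·1·2·2]^{1/2}=4.898979
The bounds max(0,m−m')=0 and min(l+m,l−m')=1 give 2 terms
  k=0: (−1)^1·4.8990/(2)·0.9373^3·0.3484^1 = -0.702875
  k=1: (−1)^2·4.8990/(2)·0.9373^1·0.3484^3 = +0.097125
d^2_{1,0}(0.7118) = -0.702875 +0.097125 = -0.605750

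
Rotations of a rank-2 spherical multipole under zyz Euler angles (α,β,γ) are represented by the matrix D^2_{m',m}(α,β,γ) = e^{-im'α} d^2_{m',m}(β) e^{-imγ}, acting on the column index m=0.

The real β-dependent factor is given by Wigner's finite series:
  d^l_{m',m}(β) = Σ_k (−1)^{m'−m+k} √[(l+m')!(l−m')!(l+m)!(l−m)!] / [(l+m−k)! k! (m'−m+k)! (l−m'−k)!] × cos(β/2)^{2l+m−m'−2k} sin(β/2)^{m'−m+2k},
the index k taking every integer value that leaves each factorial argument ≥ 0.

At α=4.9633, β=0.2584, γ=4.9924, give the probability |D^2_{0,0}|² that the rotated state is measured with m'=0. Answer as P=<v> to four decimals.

P=0.8137

First d^2_{0,0}(β=0.2584), then the phase factors e^{-i(0)α} and e^{-i(0)γ}:
c=cos(0.2584/2)=0.991665, s=sin(0.2584/2)=0.128841; N=√[2·2·2·2]=4.000000
The bounds max(0,m−m')=0 and min(l+m,l−m')=2 give 3 terms
  k=0: (−1)^0·4.0000/(4)·0.9917^4·0.1288^0 = +0.967076
  k=1: (−1)^1·4.0000/(1)·0.9917^2·0.1288^2 = -0.065298
  k=2: (−1)^2·4.0000/(4)·0.9917^0·0.1288^4 = +0.000276
d^2_{0,0}(0.2584) = +0.967076 -0.065298 +0.000276 = +0.902054
|D^2_{0,0}|² = |d^2_{0,0}(β)|² = (+0.902054)² = 0.813701 (the z-rotation phases have unit modulus)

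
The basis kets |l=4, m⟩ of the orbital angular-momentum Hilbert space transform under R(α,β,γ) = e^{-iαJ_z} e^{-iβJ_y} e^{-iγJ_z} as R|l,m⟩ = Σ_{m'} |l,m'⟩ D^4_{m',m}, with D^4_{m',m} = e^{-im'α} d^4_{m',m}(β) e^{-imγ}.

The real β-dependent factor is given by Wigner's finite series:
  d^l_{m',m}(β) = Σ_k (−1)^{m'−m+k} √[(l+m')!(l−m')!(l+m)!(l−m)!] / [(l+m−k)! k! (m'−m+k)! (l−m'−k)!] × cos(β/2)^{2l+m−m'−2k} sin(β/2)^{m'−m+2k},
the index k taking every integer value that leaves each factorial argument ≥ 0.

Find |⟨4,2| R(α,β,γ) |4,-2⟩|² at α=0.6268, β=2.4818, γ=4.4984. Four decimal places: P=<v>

D^4_{2,-2}(0.6268,2.4818,4.4984) = e^{-i·2·0.6268}·d^4_{2,-2}(2.4818)·e^{-i·-2·4.4984}. Compute d first:
c=cos(2.4818/2)=0.323945, s=sin(2.4818/2)=0.946076; N=√[720·2·2·720]=1440.000000
k: max(0,(-2)−(2))=0 … min(4+(-2),4−(2))=2
  k=0: (−1)^4·1440.0000/(96)·0.3239^4·0.9461^4 = +0.132337
  k=1: (−1)^5·1440.0000/(120)·0.3239^2·0.9461^6 = -0.902983
  k=2: (−1)^6·1440.0000/(1440)·0.3239^0·0.9461^8 = +0.641812
d^4_{2,-2}(2.4818) = +0.132337 -0.902983 +0.641812 = -0.128834
|D^4_{2,-2}|² = |d^4_{2,-2}(β)|² = (-0.128834)² = 0.016598 (the z-rotation phases have unit modulus)

P=0.0166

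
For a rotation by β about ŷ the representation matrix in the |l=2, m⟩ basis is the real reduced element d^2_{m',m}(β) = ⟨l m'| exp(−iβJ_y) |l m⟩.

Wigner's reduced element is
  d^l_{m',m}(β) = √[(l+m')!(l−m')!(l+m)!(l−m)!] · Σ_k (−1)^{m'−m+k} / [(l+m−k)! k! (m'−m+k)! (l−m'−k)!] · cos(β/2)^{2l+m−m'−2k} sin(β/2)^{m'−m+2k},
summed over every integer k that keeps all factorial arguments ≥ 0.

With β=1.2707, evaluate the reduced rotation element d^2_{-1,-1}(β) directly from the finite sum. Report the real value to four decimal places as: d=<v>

d^2_{-1,-1}(β=1.2707) via Wigner's sum:
Half-angle: c=0.804864, s=0.593459. N=√(1·6·1·6)=6.000000
Admissible k: 0..1 (factorial args all ≥0)
  k=0: (−1)^0·6.0000/(6)·0.8049^4·0.5935^0 = +0.419653
  k=1: (−1)^1·6.0000/(2)·0.8049^2·0.5935^2 = -0.684460
d^2_{-1,-1}(1.2707) = +0.419653 -0.684460 = -0.264807

d=-0.2648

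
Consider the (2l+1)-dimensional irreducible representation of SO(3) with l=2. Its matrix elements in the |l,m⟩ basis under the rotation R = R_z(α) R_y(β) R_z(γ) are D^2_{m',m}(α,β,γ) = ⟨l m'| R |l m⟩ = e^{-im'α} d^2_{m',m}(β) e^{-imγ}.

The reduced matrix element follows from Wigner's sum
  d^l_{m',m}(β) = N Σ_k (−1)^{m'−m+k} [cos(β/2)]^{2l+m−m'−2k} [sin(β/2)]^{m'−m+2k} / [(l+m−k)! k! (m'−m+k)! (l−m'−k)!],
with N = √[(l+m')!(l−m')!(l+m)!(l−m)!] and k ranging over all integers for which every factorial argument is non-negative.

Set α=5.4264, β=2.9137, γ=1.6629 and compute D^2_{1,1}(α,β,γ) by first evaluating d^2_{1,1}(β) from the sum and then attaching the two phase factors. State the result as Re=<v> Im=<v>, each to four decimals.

First d^2_{1,1}(β=2.9137), then the phase factors e^{-i(1)α} and e^{-i(1)γ}:
Half-angle: c=0.113700, s=0.993515. N=√(6·1·6·1)=6.000000
The bounds max(0,m−m')=0 and min(l+m,l−m')=1 give 2 terms
  k=0: (−1)^0·6.0000/(6)·0.1137^4·0.9935^0 = +0.000167
  k=1: (−1)^1·6.0000/(2)·0.1137^2·0.9935^2 = -0.038282
d^2_{1,1}(2.9137) = +0.000167 -0.038282 = -0.038115
D = (+0.654870+0.755741i)·(-0.038115)·(-0.091974-0.995761i) = -0.026387+0.027504i

Re=-0.0264 Im=0.0275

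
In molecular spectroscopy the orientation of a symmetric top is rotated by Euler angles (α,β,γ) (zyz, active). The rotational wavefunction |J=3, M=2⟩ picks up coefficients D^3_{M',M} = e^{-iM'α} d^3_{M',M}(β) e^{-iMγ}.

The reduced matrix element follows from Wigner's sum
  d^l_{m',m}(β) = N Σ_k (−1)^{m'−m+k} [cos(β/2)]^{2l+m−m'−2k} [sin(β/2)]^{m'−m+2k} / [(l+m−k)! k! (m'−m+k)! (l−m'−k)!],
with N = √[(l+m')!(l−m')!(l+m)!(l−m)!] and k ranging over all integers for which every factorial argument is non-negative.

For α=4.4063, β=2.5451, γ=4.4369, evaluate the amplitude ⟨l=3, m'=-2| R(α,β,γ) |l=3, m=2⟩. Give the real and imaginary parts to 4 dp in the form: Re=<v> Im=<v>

D^3_{-2,2}(4.4063,2.5451,4.4369) = e^{-i·-2·4.4063}·d^3_{-2,2}(2.5451)·e^{-i·2·4.4369}. Compute d first:
c=cos(2.5451/2)=0.293844, s=sin(2.5451/2)=0.955853; N=√[1·120·120·1]=120.000000
k∈{4,5} keeps every argument non-negative
  k=4: (−1)^0·120.0000/(24)·0.2938^2·0.9559^4 = +0.360388
  k=5: (−1)^1·120.0000/(120)·0.2938^0·0.9559^6 = -0.762689
d^3_{-2,2}(2.5451) = +0.360388 -0.762689 = -0.402301
Attach z-rotation phases: D = e^{-i(-2)(4.4063)}·(-0.402301)·e^{-i(2)(4.4369)} = -0.401548+0.024605i

Re=-0.4015 Im=0.0246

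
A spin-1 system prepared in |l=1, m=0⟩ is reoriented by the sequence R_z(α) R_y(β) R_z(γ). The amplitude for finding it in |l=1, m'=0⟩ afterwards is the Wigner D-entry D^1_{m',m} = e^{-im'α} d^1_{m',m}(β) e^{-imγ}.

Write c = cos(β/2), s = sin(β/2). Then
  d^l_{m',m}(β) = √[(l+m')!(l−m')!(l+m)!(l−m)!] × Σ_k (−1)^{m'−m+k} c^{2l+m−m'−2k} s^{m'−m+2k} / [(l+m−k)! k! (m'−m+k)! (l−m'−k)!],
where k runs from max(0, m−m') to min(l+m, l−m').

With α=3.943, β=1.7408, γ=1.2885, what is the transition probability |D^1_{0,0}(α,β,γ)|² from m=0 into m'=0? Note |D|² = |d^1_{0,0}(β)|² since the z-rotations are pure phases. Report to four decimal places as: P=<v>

P=0.0286

Split into d^1_{0,0}(β=1.7408) × two z-phases.
Half-angle: c=0.644521, s=0.764587. N=√(1·1·1·1)=1.000000
k: max(0,(0)−(0))=0 … min(1+(0),1−(0))=1
  k=0: (−1)^0·1.0000/(1)·0.6445^2·0.7646^0 = +0.415407
  k=1: (−1)^1·1.0000/(1)·0.6445^0·0.7646^2 = -0.584593
d^1_{0,0}(1.7408) = +0.415407 -0.584593 = -0.169186
|D^1_{0,0}|² = |d^1_{0,0}(β)|² = (-0.169186)² = 0.028624 (the z-rotation phases have unit modulus)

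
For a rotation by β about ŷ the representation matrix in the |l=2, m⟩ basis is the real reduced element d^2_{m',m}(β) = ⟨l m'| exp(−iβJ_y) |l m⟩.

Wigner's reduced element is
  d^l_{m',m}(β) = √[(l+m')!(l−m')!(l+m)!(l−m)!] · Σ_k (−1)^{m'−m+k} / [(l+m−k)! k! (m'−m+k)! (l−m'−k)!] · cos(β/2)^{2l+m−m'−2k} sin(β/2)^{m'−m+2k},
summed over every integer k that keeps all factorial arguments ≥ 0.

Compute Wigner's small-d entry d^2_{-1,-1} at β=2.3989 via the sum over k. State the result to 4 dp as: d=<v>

d^2_{-1,-1}(β=2.3989) via Wigner's sum:
With c≡cos(β/2)=0.362870 and s≡sin(β/2)=0.931840, N=[1·6·1·6]^{1/2}=6.000000
Admissible k: 0..1 (factorial args all ≥0)
  k=0: (−1)^0·6.0000/(6)·0.3629^4·0.9318^0 = +0.017338
  k=1: (−1)^1·6.0000/(2)·0.3629^2·0.9318^2 = -0.343010
d^2_{-1,-1}(2.3989) = +0.017338 -0.343010 = -0.325672

d=-0.3257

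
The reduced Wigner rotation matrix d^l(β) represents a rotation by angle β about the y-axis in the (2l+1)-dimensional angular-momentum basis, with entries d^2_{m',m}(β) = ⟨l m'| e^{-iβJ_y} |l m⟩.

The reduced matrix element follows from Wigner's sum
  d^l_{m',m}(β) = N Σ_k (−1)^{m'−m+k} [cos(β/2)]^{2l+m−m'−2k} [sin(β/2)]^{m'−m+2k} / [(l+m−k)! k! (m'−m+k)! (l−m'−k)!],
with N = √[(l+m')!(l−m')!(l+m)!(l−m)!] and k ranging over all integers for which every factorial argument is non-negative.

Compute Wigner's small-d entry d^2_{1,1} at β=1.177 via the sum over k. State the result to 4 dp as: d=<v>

d=-0.1609

d^2_{1,1}(β=1.177) via Wigner's sum:
c=cos(1.177/2)=0.831774, s=sin(1.177/2)=0.555114; N=√[6·1·6·1]=6.000000
k∈{0,1} keeps every argument non-negative
  k=0: (−1)^0·6.0000/(6)·0.8318^4·0.5551^0 = +0.478654
  k=1: (−1)^1·6.0000/(2)·0.8318^2·0.5551^2 = -0.639583
d^2_{1,1}(1.177) = +0.478654 -0.639583 = -0.160928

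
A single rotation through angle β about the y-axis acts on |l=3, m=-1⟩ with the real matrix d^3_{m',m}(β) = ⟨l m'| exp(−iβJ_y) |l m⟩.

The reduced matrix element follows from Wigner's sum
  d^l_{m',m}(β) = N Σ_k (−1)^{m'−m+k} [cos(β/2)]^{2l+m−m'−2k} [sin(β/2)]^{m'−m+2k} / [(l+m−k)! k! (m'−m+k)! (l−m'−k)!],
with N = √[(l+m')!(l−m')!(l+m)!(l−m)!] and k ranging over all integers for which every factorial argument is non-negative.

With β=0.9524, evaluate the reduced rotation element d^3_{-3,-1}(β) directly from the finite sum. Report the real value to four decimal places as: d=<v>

d^3_{-3,-1}(β=0.9524) via Wigner's sum:
Half-angle: c=0.888743, s=0.458405. N=√(1·720·2·24)=185.903201
Admissible k: 2..2 (factorial args all ≥0)
  k=2: (−1)^0·185.9032/(48)·0.8887^4·0.4584^2 = +0.507750
d^3_{-3,-1}(0.9524) = +0.507750

d=0.5078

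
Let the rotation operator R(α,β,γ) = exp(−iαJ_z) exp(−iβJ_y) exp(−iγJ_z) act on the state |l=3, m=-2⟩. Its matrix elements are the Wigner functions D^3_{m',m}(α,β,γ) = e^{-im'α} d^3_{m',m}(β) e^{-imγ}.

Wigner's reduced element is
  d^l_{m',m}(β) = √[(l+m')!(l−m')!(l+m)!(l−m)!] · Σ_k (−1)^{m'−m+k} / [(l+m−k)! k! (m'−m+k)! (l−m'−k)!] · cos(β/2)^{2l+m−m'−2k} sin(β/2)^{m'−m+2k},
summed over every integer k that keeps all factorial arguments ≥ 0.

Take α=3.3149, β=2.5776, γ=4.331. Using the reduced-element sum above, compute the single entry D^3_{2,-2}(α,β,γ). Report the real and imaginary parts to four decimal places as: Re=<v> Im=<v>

Re=0.2029 Im=-0.4080

D^3_{2,-2}(3.3149,2.5776,4.331) = e^{-i·2·3.3149}·d^3_{2,-2}(2.5776)·e^{-i·-2·4.331}. Compute d first:
Half-angle: c=0.278274, s=0.960502. N=√(120·1·1·120)=120.000000
Admissible k: 0..1 (factorial args all ≥0)
  k=0: (−1)^4·120.0000/(24)·0.2783^2·0.9605^4 = +0.329539
  k=1: (−1)^5·120.0000/(120)·0.2783^0·0.9605^6 = -0.785216
d^3_{2,-2}(2.5776) = +0.329539 -0.785216 = -0.455677
Attach z-rotation phases: D = e^{-i(2)(3.3149)}·(-0.455677)·e^{-i(-2)(4.331)} = +0.202870-0.408026i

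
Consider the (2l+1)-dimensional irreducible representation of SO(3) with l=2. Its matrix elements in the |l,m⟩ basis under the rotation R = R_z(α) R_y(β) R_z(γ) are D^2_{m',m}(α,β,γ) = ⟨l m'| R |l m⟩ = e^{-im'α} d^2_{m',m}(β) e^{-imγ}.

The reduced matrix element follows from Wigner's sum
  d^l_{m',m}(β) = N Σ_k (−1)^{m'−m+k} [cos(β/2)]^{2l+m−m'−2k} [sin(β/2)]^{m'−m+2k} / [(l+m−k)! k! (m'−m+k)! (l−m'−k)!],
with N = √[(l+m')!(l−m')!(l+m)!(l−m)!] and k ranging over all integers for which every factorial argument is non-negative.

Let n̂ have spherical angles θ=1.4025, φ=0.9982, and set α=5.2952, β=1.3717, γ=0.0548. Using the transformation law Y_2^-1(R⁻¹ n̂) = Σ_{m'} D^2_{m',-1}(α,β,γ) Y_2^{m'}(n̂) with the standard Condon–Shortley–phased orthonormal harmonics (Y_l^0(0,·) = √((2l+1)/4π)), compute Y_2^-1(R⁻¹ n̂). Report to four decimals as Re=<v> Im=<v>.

Need the full column D^2_{m',-1} for m'=−2..2 at α=5.2952, β=1.3717, γ=0.0548.
cos(β/2)=0.773881, sin(β/2)=0.633331
d^2_{-2,-1}: single k=1 term ⇒ +0.587061;  D = -0.201508-0.551394i
d^2_{-1,-1}: k∈[0..1] ⇒ +0.358671 -0.720661 = -0.361990;  D = -0.215484+0.290866i
d^2_{0,-1}: k∈[0..1] ⇒ -0.719000 +0.481551 = -0.237449;  D = -0.237093-0.013006i
d^2_{1,-1}: k∈[0..1] ⇒ +0.720661 -0.160888 = +0.559773;  D = +0.282023+0.483538i
d^2_{2,-1}: single k=0 term ⇒ -0.393185;  D = +0.174544-0.352319i
Y_2^{m'}(θ=1.4025,φ=0.9982) and Σ D·Y over m':
  (-0.2015-0.5514i)·(-0.1550-0.3419i)  (-0.2155+0.2909i)·(+0.0691-0.1072i)  (-0.2371-0.0130i)·(-0.2888+0.0000i)  (+0.2820+0.4835i)·(-0.0691-0.1072i)  (+0.1745-0.3523i)·(-0.1550+0.3419i)
Y_2^-1(R⁻¹ n̂) = +0.053238+0.251974i

Re=0.0532 Im=0.2520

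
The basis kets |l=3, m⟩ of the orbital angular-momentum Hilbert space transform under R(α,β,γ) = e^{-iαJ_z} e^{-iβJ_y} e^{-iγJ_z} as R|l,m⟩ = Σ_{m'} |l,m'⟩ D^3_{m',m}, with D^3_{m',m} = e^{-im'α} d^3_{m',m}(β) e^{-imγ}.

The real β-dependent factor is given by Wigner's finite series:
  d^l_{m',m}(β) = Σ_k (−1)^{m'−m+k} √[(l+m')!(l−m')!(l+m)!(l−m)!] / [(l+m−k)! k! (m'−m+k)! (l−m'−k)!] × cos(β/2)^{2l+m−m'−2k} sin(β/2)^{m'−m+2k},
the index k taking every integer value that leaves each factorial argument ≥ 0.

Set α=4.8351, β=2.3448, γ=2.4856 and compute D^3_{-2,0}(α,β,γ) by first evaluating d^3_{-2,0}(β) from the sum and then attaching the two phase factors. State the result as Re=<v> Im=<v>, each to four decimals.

Re=0.4748 Im=0.1189

Split into d^3_{-2,0}(β=2.3448) × two z-phases.
c=cos(2.3448/2)=0.387941, s=sin(2.3448/2)=0.921684; N=√[1·120·6·6]=65.726707
Admissible k: 2..3 (factorial args all ≥0)
  k=2: (−1)^0·65.7267/(12)·0.3879^4·0.9217^2 = +0.105387
  k=3: (−1)^1·65.7267/(12)·0.3879^2·0.9217^4 = -0.594867
d^3_{-2,0}(2.3448) = +0.105387 -0.594867 = -0.489481
D = (-0.970035-0.242966i)·(-0.489481)·(+1.000000+0.000000i) = +0.474813+0.118927i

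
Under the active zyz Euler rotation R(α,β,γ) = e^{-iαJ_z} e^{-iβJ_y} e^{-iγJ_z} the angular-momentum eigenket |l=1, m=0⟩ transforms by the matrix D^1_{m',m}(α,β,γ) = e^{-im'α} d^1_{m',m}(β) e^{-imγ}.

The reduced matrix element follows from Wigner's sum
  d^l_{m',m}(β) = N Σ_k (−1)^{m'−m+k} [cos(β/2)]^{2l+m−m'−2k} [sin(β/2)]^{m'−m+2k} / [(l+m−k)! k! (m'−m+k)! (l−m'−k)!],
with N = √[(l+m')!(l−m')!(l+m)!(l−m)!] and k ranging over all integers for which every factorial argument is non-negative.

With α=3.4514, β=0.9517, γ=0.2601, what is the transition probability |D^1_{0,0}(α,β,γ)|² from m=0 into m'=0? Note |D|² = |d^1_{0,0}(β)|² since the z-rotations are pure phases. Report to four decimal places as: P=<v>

First d^1_{0,0}(β=0.9517), then the phase factors e^{-i(0)α} and e^{-i(0)γ}:
c=cos(0.9517/2)=0.888904, s=sin(0.9517/2)=0.458094; N=√[1·1·1·1]=1.000000
The bounds max(0,m−m')=0 and min(l+m,l−m')=1 give 2 terms
  k=0: (−1)^0·1.0000/(1)·0.8889^2·0.4581^0 = +0.790150
  k=1: (−1)^1·1.0000/(1)·0.8889^0·0.4581^2 = -0.209850
d^1_{0,0}(0.9517) = +0.790150 -0.209850 = +0.580299
|D^1_{0,0}|² = |d^1_{0,0}(β)|² = (+0.580299)² = 0.336747 (the z-rotation phases have unit modulus)

P=0.3367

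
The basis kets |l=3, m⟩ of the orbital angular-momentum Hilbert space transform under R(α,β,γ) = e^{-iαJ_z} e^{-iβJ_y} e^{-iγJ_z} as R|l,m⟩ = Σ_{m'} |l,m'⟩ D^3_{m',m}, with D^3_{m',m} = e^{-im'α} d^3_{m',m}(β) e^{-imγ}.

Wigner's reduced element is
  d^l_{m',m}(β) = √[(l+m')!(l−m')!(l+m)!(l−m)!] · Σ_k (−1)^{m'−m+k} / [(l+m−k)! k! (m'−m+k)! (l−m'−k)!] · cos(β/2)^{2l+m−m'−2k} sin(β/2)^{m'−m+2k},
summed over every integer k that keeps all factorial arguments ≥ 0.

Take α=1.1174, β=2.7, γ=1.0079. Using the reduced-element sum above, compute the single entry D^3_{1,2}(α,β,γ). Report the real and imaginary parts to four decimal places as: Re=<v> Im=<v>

Re=0.0602 Im=0.0005

Split into d^3_{1,2}(β=2.7) × two z-phases.
Half-angle: c=0.219007, s=0.975723. N=√(24·2·120·1)=75.894664
Admissible k: 1..2 (factorial args all ≥0)
  k=1: (−1)^0·75.8947/(24)·0.2190^5·0.9757^1 = +0.001555
  k=2: (−1)^1·75.8947/(12)·0.2190^3·0.9757^3 = -0.061714
d^3_{1,2}(2.7) = +0.001555 -0.061714 = -0.060159
Attach z-rotation phases: D = e^{-i(1)(1.1174)}·(-0.060159)·e^{-i(2)(1.0079)} = +0.060157+0.000505i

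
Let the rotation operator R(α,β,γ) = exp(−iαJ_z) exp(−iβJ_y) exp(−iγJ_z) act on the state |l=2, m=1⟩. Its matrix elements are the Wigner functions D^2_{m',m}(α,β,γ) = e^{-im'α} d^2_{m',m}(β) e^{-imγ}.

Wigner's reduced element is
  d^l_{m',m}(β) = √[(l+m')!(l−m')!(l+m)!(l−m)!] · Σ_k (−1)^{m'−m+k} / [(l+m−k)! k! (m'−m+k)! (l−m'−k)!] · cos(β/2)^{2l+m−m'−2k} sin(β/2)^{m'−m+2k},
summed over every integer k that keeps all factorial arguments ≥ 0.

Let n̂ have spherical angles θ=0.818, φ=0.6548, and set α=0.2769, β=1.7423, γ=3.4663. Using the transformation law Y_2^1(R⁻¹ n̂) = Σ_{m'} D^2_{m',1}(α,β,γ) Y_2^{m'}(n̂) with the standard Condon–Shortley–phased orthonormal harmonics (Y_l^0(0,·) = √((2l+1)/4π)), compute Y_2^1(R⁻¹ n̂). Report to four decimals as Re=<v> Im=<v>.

Need the full column D^2_{m',1} for m'=−2..2 at α=0.2769, β=1.7423, γ=3.4663.
cos(β/2)=0.643947, sin(β/2)=0.765070
d^2_{-2,1}: single k=3 term ⇒ +0.576745;  D = -0.561676-0.130975i
d^2_{-1,1}: k∈[2..3] ⇒ +0.728155 -0.342614 = +0.385542;  D = -0.385101+0.018425i
d^2_{0,1}: k∈[1..2] ⇒ +0.500412 -0.706365 = -0.205954;  D = +0.195191-0.065706i
d^2_{1,1}: k∈[0..1] ⇒ +0.171949 -0.728155 = -0.556206;  D = +0.458551-0.314795i
d^2_{2,1}: single k=0 term ⇒ -0.408584;  D = +0.260800-0.314523i
Y_2^{m'}(θ=0.818,φ=0.6548) and Σ D·Y over m':
  (-0.5617-0.1310i)·(+0.0531-0.1987i)  (-0.3851+0.0184i)·(+0.3057-0.2347i)  (+0.1952-0.0657i)·(+0.1269+0.0000i)  (+0.4586-0.3148i)·(-0.3057-0.2347i)  (+0.2608-0.3145i)·(+0.0531+0.1987i)
Y_2^1(R⁻¹ n̂) = -0.282241+0.216092i

Re=-0.2822 Im=0.2161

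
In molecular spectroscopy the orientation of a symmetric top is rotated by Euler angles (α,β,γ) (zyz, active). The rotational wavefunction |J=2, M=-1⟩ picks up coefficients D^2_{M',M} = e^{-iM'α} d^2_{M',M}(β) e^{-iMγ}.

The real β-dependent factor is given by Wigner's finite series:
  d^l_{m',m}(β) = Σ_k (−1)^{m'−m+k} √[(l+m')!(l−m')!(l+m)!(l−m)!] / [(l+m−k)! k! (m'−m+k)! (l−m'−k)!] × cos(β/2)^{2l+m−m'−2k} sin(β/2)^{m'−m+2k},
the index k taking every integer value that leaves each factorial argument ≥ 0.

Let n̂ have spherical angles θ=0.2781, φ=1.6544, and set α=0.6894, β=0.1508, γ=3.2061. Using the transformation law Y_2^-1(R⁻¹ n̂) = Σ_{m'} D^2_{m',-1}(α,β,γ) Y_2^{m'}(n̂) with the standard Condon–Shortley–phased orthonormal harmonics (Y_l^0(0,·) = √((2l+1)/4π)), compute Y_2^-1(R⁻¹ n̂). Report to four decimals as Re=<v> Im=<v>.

Need the full column D^2_{m',-1} for m'=−2..2 at α=0.6894, β=0.1508, γ=3.2061.
cos(β/2)=0.997159, sin(β/2)=0.075329
d^2_{-2,-1}: single k=1 term ⇒ +0.149377;  D = -0.018992-0.148164i
d^2_{-1,-1}: k∈[0..1] ⇒ +0.988683 -0.016927 = +0.971757;  D = -0.708430-0.665160i
d^2_{0,-1}: k∈[0..1] ⇒ -0.182948 +0.001044 = -0.181904;  D = +0.181526+0.011726i
d^2_{1,-1}: k∈[0..1] ⇒ +0.016927 -0.000032 = +0.016894;  D = -0.013702+0.009883i
d^2_{2,-1}: single k=0 term ⇒ -0.000852;  D = +0.000216-0.000825i
Y_2^{m'}(θ=0.2781,φ=1.6544) and Σ D·Y over m':
  (-0.0190-0.1482i)·(-0.0287+0.0048i)  (-0.7084-0.6652i)·(-0.0170-0.2032i)  (+0.1815+0.0117i)·(+0.5595+0.0000i)  (-0.0137+0.0099i)·(+0.0170-0.2032i)  (+0.0002-0.0008i)·(-0.0287-0.0048i)
Y_2^-1(R⁻¹ n̂) = -0.018526+0.168996i

Re=-0.0185 Im=0.1690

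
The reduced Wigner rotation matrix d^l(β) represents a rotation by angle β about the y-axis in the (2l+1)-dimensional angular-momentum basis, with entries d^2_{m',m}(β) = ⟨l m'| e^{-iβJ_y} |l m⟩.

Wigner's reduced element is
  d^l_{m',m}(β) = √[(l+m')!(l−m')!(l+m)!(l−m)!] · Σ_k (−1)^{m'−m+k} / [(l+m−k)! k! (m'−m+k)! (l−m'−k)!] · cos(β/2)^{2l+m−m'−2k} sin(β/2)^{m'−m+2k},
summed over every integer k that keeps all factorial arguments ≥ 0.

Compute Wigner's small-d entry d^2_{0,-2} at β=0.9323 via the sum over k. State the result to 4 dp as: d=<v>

d^2_{0,-2}(β=0.9323) via Wigner's sum:
With c≡cos(β/2)=0.893305 and s≡sin(β/2)=0.449450, N=[2·2·1·24]^{1/2}=9.797959
k∈{0} keeps every argument non-negative
  k=0: (−1)^2·9.7980/(4)·0.8933^2·0.4495^2 = +0.394856
d^2_{0,-2}(0.9323) = +0.394856

d=0.3949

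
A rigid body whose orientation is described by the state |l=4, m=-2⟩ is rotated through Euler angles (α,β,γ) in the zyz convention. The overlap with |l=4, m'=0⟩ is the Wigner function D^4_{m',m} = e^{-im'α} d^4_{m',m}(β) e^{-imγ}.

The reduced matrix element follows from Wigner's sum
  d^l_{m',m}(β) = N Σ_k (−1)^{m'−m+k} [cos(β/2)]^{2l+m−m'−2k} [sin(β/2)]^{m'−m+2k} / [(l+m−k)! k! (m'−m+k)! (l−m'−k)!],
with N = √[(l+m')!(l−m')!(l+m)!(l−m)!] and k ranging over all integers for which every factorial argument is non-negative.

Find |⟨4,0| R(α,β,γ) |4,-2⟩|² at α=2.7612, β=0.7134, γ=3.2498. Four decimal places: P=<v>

First d^4_{0,-2}(β=0.7134), then the phase factors e^{-i(0)α} and e^{-i(-2)γ}:
c=cos(0.7134/2)=0.937054, s=sin(0.7134/2)=0.349184; N=√[24·24·2·720]=910.735966
k: max(0,(-2)−(0))=0 … min(4+(-2),4−(0))=2
  k=0: (−1)^2·910.7360/(96)·0.9371^6·0.3492^2 = +0.783101
  k=1: (−1)^3·910.7360/(36)·0.9371^4·0.3492^4 = -0.289978
  k=2: (−1)^4·910.7360/(96)·0.9371^2·0.3492^6 = +0.015100
d^4_{0,-2}(0.7134) = +0.783101 -0.289978 +0.015100 = +0.508223
|D^4_{0,-2}|² = |d^4_{0,-2}(β)|² = (+0.508223)² = 0.258291 (the z-rotation phases have unit modulus)

P=0.2583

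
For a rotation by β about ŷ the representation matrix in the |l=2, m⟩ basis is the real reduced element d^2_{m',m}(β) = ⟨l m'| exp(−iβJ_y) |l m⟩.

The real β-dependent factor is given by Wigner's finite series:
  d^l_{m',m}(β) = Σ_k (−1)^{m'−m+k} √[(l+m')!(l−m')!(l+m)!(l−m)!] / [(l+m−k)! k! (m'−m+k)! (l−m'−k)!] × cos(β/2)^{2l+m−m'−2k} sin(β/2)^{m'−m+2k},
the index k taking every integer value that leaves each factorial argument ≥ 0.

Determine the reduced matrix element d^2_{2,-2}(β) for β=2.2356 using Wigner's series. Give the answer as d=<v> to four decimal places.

d=0.6536

d^2_{2,-2}(β=2.2356) via Wigner's sum:
With c≡cos(β/2)=0.437662 and s≡sin(β/2)=0.899140, N=[24·1·1·24]^{1/2}=24.000000
The bounds max(0,m−m')=0 and min(l+m,l−m')=0 give 1 term
  k=0: (−1)^4·24.0000/(24)·0.4377^0·0.8991^4 = +0.653595
d^2_{2,-2}(2.2356) = +0.653595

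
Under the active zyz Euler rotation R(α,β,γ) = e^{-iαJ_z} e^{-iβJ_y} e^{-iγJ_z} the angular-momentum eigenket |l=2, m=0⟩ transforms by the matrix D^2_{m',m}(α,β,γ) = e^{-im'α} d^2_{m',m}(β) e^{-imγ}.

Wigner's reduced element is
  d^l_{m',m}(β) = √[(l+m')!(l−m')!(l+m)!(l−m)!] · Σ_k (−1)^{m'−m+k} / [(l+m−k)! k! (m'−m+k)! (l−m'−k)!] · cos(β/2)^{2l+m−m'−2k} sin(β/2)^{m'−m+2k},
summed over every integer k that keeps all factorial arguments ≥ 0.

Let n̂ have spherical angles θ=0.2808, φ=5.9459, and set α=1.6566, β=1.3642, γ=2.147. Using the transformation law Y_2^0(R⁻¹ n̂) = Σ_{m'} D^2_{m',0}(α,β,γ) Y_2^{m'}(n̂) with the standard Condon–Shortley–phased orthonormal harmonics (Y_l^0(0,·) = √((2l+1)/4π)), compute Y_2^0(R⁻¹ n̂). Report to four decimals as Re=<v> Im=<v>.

Need the full column D^2_{m',0} for m'=−2..2 at α=1.6566, β=1.3642, γ=2.147.
cos(β/2)=0.776251, sin(β/2)=0.630425
d^2_{-2,0}: single k=2 term ⇒ +0.586605;  D = -0.577989-0.100172i
d^2_{-1,0}: k∈[1..2] ⇒ +0.722295 -0.476406 = +0.245889;  D = -0.021072+0.244985i
d^2_{0,0}: k∈[0..2] ⇒ +0.363084 -0.957922 +0.157955 = -0.436883;  D = -0.436883+0.000000i
d^2_{1,0}: k∈[0..1] ⇒ -0.722295 +0.476406 = -0.245889;  D = +0.021072+0.244985i
d^2_{2,0}: single k=0 term ⇒ +0.586605;  D = -0.577989+0.100172i
Y_2^{m'}(θ=0.2808,φ=5.9459) and Σ D·Y over m':
  (-0.5780-0.1002i)·(+0.0232+0.0185i)  (-0.0211+0.2450i)·(+0.1941+0.0681i)  (-0.4369+0.0000i)·(+0.5581+0.0000i)  (+0.0211+0.2450i)·(-0.1941+0.0681i)  (-0.5780+0.1002i)·(+0.0232-0.0185i)
Y_2^0(R⁻¹ n̂) = -0.308437+0.000000i

Re=-0.3084 Im=0.0000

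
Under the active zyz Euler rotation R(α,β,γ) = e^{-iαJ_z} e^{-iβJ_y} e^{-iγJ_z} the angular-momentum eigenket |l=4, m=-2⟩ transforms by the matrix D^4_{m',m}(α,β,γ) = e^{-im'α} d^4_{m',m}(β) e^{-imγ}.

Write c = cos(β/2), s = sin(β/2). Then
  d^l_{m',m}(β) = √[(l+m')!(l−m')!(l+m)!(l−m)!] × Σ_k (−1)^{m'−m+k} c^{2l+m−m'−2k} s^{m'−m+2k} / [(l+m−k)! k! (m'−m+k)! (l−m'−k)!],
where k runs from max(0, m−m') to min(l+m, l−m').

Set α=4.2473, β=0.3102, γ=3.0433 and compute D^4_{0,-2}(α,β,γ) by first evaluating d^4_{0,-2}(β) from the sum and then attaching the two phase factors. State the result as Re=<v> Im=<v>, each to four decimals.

Re=0.1932 Im=-0.0385

Split into d^4_{0,-2}(β=0.3102) × two z-phases.
With c≡cos(β/2)=0.987996 and s≡sin(β/2)=0.154479, N=[24·24·2·720]^{1/2}=910.735966
k∈{0,1,2} keeps every argument non-negative
  k=0: (−1)^2·910.7360/(96)·0.9880^6·0.1545^2 = +0.210567
  k=1: (−1)^3·910.7360/(36)·0.9880^4·0.1545^4 = -0.013727
  k=2: (−1)^4·910.7360/(96)·0.9880^2·0.1545^6 = +0.000126
d^4_{0,-2}(0.3102) = +0.210567 -0.013727 +0.000126 = +0.196966
Phases: e^{-i·(0)·4.2473}=+1.000000+0.000000i, e^{-i·(-2)·3.0433}=+0.980739-0.195322i ⇒ D=+0.193172-0.038472i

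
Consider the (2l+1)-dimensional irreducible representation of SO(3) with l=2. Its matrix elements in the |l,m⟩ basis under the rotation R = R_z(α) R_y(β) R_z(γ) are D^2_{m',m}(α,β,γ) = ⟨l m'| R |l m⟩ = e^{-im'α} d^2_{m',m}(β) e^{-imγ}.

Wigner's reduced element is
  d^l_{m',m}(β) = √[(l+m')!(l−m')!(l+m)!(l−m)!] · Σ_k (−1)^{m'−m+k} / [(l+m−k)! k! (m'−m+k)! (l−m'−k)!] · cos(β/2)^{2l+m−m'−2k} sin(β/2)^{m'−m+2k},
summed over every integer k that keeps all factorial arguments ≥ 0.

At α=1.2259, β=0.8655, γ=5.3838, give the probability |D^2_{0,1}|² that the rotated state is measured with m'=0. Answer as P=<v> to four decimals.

P=0.3655

D^2_{0,1}(1.2259,0.8655,5.3838) = e^{-i·0·1.2259}·d^2_{0,1}(0.8655)·e^{-i·1·5.3838}. Compute d first:
Half-angle: c=0.907816, s=0.419369. N=√(2·2·6·1)=4.898979
The bounds max(0,m−m')=1 and min(l+m,l−m')=2 give 2 terms
  k=1: (−1)^0·4.8990/(2)·0.9078^3·0.4194^1 = +0.768538
  k=2: (−1)^1·4.8990/(2)·0.9078^1·0.4194^3 = -0.164007
d^2_{0,1}(0.8655) = +0.768538 -0.164007 = +0.604531
|D^2_{0,1}|² = |d^2_{0,1}(β)|² = (+0.604531)² = 0.365458 (the z-rotation phases have unit modulus)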